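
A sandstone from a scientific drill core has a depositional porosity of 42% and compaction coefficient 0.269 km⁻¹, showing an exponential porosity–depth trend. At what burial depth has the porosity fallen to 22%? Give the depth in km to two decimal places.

2.40 km

Invert Athy's law: z = ln(phi₀/phi) / c
z = ln(0.42/0.22) / 0.269 = ln(1.909) / 0.269 = 0.6466 / 0.269 = 2.404 km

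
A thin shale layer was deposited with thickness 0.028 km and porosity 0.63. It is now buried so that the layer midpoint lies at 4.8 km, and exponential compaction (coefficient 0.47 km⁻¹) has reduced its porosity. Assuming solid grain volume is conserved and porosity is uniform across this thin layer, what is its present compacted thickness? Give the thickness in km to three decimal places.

Porosity at 4.8 km: n = 0.63·exp(−0.47×4.8) = 0.0660
Solid-volume conservation: h(1−n) = h₀(1−n₀) ⇒ h = h₀·(1−n₀)/(1−n)
h = 0.028 × (1 − 0.63)/(1 − 0.0660) = 0.028 × 0.3961 = 0.0111 km

0.011 km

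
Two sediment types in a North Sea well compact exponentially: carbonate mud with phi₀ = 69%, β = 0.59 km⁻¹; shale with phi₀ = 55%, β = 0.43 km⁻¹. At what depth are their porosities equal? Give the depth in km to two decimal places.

Set phi₀ₐ e^(−βₐd) = phi₀ᵦ e^(−βᵦd) ⇒ ln(phi₀ₐ/phi₀ᵦ) = (βₐ − βᵦ)·d
d = ln(0.69/0.55) / (0.59 − 0.43) = 0.2268 / 0.16 = 1.417 km

1.42 km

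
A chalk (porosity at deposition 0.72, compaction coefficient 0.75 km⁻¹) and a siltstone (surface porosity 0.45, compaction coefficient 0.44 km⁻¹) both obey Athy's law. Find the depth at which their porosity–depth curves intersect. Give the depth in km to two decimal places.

1.52 km

Set φ₀ₐ e^(−cₐd) = φ₀ᵦ e^(−cᵦd) ⇒ ln(φ₀ₐ/φ₀ᵦ) = (cₐ − cᵦ)·d
d = ln(0.72/0.45) / (0.75 − 0.44) = 0.4700 / 0.31 = 1.516 km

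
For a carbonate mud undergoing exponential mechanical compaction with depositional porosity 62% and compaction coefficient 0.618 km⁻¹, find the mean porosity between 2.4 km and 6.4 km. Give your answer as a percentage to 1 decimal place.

⟨φ⟩ = (1/(d₂−d₁)) ∫ φ₀ e^(−kd) dd = φ₀·(e^(−k·d₁) − e^(−k·d₂)) / (k·(d₂−d₁))
e^(−0.618×2.4) = 0.2269; e^(−0.618×6.4) = 0.0192
⟨φ⟩ = 0.62 × (0.2269 − 0.0192) / (0.618 × 4) = 0.62 × 0.0840 = 0.0521

5.2%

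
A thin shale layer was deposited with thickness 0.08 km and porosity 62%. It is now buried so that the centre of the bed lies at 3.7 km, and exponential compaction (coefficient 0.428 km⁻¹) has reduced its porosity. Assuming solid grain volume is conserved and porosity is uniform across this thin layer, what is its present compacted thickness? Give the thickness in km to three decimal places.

0.035 km

Porosity at 3.7 km: φ = 0.62·exp(−0.428×3.7) = 0.1272
Solid-volume conservation: h(1−φ) = h₀(1−φ₀) ⇒ h = h₀·(1−φ₀)/(1−φ)
h = 0.08 × (1 − 0.62)/(1 − 0.1272) = 0.08 × 0.4354 = 0.0348 km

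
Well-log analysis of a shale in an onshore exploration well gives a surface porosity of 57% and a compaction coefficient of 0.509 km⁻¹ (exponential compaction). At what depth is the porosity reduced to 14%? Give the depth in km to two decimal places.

2.76 km

Invert Athy's law: d = ln(phi₀/phi) / c
d = ln(0.57/0.14) / 0.509 = ln(4.071) / 0.509 = 1.4040 / 0.509 = 2.758 km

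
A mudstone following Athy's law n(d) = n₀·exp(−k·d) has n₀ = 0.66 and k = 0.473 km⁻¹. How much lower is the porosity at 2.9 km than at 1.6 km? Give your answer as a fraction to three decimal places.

0.142

n(1.6) = 0.66·e^(−0.473×1.6) = 0.3096
n(2.9) = 0.66·e^(−0.473×2.9) = 0.1674
Δn = 0.3096 − 0.1674 = 0.1422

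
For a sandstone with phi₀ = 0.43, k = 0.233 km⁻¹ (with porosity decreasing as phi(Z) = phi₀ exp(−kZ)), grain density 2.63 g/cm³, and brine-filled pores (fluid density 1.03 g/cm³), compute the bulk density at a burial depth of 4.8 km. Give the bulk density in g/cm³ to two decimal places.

Porosity at depth: phi = 0.43·exp(−0.233×4.8) = 0.43×0.3268 = 0.1405
Bulk density: ρ_b = (1−phi)ρ_g + phi·ρ_f = 0.8595×2.63 + 0.1405×1.03
       = 2.260 + 0.145 = 2.405 g/cm³

2.41 g/cm³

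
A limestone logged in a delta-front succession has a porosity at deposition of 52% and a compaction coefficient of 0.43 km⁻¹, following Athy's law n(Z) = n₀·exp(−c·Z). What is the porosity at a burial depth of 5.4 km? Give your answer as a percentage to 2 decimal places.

5.10%

n = n₀·exp(−c·Z) = 0.52 × exp(−0.43 × 5.4) = 0.52 × exp(−2.322)
  = 0.52 × 0.0981 = 0.0510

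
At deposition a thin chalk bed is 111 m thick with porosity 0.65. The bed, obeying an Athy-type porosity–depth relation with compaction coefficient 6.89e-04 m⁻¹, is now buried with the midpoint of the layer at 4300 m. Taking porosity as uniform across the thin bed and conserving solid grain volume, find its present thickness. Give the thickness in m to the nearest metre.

40 m

Working in km (1 km = 1000 m; β in km⁻¹ = β in m⁻¹ × 1000):
Porosity at 4.3 km: φ = 0.65·exp(−0.689×4.3) = 0.0336
Solid-volume conservation: h(1−φ) = h₀(1−φ₀) ⇒ h = h₀·(1−φ₀)/(1−φ)
h = 0.111 × (1 − 0.65)/(1 − 0.0336) = 0.111 × 0.3622 = 0.0402 km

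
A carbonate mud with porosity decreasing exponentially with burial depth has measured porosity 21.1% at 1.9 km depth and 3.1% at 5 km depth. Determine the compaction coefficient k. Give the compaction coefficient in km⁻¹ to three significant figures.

Athy: φ(d) = φ₀ e^(−kd) ⇒ φ₁/φ₂ = e^{k(d₂−d₁)} ⇒ k = ln(φ₁/φ₂)/(d₂−d₁)
k = ln(0.211/0.031) / (5 − 1.9) = ln(6.806) / 3.1 = 1.9179 / 3.1 = 0.6187 km⁻¹

0.619 km⁻¹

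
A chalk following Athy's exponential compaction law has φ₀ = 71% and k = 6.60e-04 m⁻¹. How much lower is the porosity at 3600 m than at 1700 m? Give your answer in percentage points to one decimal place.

Working in km (1 km = 1000 m; k in km⁻¹ = k in m⁻¹ × 1000):
φ(1.7) = 0.71·e^(−0.66×1.7) = 0.2312
φ(3.6) = 0.71·e^(−0.66×3.6) = 0.0660
Δφ = 0.2312 − 0.0660 = 0.1652

16.5 percentage points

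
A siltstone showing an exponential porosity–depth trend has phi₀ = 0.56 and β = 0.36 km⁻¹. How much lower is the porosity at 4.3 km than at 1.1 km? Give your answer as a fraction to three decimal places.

0.258

phi(1.1) = 0.56·e^(−0.36×1.1) = 0.3769
phi(4.3) = 0.56·e^(−0.36×4.3) = 0.1191
Δphi = 0.3769 − 0.1191 = 0.2578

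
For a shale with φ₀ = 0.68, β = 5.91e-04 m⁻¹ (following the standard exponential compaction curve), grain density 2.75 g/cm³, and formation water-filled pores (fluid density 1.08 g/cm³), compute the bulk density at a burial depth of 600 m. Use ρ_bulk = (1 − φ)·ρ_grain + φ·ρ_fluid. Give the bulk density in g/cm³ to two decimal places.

1.95 g/cm³

Working in km (1 km = 1000 m; β in km⁻¹ = β in m⁻¹ × 1000):
Porosity at depth: φ = 0.68·exp(−0.591×0.6) = 0.68×0.7015 = 0.4770
Bulk density: ρ_b = (1−φ)ρ_g + φ·ρ_f = 0.5230×2.75 + 0.4770×1.08
       = 1.438 + 0.515 = 1.953 g/cm³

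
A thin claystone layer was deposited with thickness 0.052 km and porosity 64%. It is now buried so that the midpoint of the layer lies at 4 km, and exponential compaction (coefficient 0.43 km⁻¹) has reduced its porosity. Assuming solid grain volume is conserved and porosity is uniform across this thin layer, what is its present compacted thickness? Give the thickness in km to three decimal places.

Porosity at 4 km: φ = 0.64·exp(−0.43×4) = 0.1146
Solid-volume conservation: h(1−φ) = h₀(1−φ₀) ⇒ h = h₀·(1−φ₀)/(1−φ)
h = 0.052 × (1 − 0.64)/(1 − 0.1146) = 0.052 × 0.4066 = 0.0211 km

0.021 km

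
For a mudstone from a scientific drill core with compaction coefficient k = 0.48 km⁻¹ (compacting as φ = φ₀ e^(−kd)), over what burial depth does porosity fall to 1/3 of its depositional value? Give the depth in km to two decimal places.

φ/φ₀ = 1/3 ⇒ exp(−k·d) = 1/3 ⇒ d = ln(3) / k
d = 1.0986 / 0.48 = 2.289 km

2.29 km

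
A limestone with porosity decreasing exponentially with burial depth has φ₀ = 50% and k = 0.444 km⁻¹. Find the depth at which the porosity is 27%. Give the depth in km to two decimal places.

Invert Athy's law: Z = ln(φ₀/φ) / k
Z = ln(0.5/0.27) / 0.444 = ln(1.852) / 0.444 = 0.6162 / 0.444 = 1.388 km

1.39 km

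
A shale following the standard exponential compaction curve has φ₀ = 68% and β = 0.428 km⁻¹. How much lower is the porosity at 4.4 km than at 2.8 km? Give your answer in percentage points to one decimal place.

10.2 percentage points

φ(2.8) = 0.68·e^(−0.428×2.8) = 0.2051
φ(4.4) = 0.68·e^(−0.428×4.4) = 0.1034
Δφ = 0.2051 − 0.1034 = 0.1017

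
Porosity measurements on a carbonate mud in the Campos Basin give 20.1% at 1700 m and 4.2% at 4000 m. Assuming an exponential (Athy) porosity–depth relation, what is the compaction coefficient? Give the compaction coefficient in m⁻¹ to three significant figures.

0.000681 m⁻¹

Working in km (1 km = 1000 m; β in km⁻¹ = β in m⁻¹ × 1000):
Athy: phi(z) = phi₀ e^(−βz) ⇒ phi₁/phi₂ = e^{β(z₂−z₁)} ⇒ β = ln(phi₁/phi₂)/(z₂−z₁)
β = ln(0.201/0.042) / (4 − 1.7) = ln(4.786) / 2.3 = 1.5656 / 2.3 = 0.6807 km⁻¹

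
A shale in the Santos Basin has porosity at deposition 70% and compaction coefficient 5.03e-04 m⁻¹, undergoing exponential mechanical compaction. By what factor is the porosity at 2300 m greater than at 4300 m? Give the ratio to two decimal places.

Working in km (1 km = 1000 m; c in km⁻¹ = c in m⁻¹ × 1000):
φ(Z₁)/φ(Z₂) = e^(−c·Z₁)/e^(−c·Z₂) = e^{c(Z₂−Z₁)}
= exp(0.503 × 2) = exp(1.006) = 2.7346

2.73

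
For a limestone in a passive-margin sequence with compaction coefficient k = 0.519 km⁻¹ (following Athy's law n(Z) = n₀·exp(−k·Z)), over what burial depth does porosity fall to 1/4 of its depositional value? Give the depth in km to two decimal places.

2.67 km

n/n₀ = 1/4 ⇒ exp(−k·Z) = 1/4 ⇒ Z = ln(4) / k
Z = 1.3863 / 0.519 = 2.671 km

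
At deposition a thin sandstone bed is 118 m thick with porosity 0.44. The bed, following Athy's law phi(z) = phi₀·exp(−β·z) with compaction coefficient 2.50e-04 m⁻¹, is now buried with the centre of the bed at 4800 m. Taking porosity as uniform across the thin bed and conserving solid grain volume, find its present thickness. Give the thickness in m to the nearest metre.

Working in km (1 km = 1000 m; β in km⁻¹ = β in m⁻¹ × 1000):
Porosity at 4.8 km: phi = 0.44·exp(−0.25×4.8) = 0.1325
Solid-volume conservation: h(1−phi) = h₀(1−phi₀) ⇒ h = h₀·(1−phi₀)/(1−phi)
h = 0.118 × (1 − 0.44)/(1 − 0.1325) = 0.118 × 0.6456 = 0.0762 km

76 m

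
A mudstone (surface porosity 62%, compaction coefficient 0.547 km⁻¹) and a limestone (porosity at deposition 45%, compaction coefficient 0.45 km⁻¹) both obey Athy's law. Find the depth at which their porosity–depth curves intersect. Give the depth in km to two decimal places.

Set φ₀ₐ e^(−βₐd) = φ₀ᵦ e^(−βᵦd) ⇒ ln(φ₀ₐ/φ₀ᵦ) = (βₐ − βᵦ)·d
d = ln(0.62/0.45) / (0.547 − 0.45) = 0.3205 / 0.097 = 3.304 km

3.30 km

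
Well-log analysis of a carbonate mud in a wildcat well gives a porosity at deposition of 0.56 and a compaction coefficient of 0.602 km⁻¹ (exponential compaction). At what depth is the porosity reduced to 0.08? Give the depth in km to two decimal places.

Invert Athy's law: z = ln(n₀/n) / k
z = ln(0.56/0.08) / 0.602 = ln(7) / 0.602 = 1.9459 / 0.602 = 3.232 km

3.23 km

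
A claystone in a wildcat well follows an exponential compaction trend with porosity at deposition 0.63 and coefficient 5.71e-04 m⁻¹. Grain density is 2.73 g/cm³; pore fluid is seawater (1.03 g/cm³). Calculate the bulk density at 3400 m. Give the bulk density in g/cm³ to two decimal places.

Working in km (1 km = 1000 m; k in km⁻¹ = k in m⁻¹ × 1000):
Porosity at depth: n = 0.63·exp(−0.571×3.4) = 0.63×0.1435 = 0.0904
Bulk density: ρ_b = (1−n)ρ_g + n·ρ_f = 0.9096×2.73 + 0.0904×1.03
       = 2.483 + 0.093 = 2.576 g/cm³

2.58 g/cm³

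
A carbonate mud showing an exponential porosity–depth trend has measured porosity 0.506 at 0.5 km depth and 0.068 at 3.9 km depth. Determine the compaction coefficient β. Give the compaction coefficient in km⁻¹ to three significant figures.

0.590 km⁻¹

Athy: n(z) = n₀ e^(−βz) ⇒ n₁/n₂ = e^{β(z₂−z₁)} ⇒ β = ln(n₁/n₂)/(z₂−z₁)
β = ln(0.506/0.068) / (3.9 − 0.5) = ln(7.441) / 3.4 = 2.0070 / 3.4 = 0.5903 km⁻¹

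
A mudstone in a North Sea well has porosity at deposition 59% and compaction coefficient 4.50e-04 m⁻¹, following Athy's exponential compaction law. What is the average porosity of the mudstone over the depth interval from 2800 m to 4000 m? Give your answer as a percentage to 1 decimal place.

Working in km (1 km = 1000 m; k in km⁻¹ = k in m⁻¹ × 1000):
⟨n⟩ = (1/(Z₂−Z₁)) ∫ n₀ e^(−kZ) dZ = n₀·(e^(−k·Z₁) − e^(−k·Z₂)) / (k·(Z₂−Z₁))
e^(−0.45×2.8) = 0.2837; e^(−0.45×4) = 0.1653
⟨n⟩ = 0.59 × (0.2837 − 0.1653) / (0.45 × 1.2) = 0.59 × 0.2192 = 0.1293

12.9%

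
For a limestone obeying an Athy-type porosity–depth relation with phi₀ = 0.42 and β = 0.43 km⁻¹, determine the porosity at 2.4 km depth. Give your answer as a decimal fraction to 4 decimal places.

phi = phi₀·exp(−β·z) = 0.42 × exp(−0.43 × 2.4) = 0.42 × exp(−1.032)
  = 0.42 × 0.3563 = 0.1496

0.1496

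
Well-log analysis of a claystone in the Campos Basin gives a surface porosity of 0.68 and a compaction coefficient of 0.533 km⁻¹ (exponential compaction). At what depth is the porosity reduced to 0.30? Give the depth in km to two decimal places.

Invert Athy's law: Z = ln(phi₀/phi) / β
Z = ln(0.68/0.3) / 0.533 = ln(2.267) / 0.533 = 0.8183 / 0.533 = 1.535 km

1.54 km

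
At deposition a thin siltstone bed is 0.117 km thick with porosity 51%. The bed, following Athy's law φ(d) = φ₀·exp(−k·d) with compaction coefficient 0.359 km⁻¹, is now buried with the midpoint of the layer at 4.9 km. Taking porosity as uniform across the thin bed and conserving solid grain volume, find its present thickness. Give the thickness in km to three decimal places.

Porosity at 4.9 km: φ = 0.51·exp(−0.359×4.9) = 0.0878
Solid-volume conservation: h(1−φ) = h₀(1−φ₀) ⇒ h = h₀·(1−φ₀)/(1−φ)
h = 0.117 × (1 − 0.51)/(1 − 0.0878) = 0.117 × 0.5372 = 0.0628 km

0.063 km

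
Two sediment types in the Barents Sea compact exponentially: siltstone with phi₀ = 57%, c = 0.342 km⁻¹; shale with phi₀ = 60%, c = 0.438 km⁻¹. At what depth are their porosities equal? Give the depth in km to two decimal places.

Set phi₀ₐ e^(−cₐz) = phi₀ᵦ e^(−cᵦz) ⇒ ln(phi₀ₐ/phi₀ᵦ) = (cₐ − cᵦ)·z
z = ln(0.57/0.6) / (0.342 − 0.438) = -0.0513 / -0.096 = 0.534 km

0.53 km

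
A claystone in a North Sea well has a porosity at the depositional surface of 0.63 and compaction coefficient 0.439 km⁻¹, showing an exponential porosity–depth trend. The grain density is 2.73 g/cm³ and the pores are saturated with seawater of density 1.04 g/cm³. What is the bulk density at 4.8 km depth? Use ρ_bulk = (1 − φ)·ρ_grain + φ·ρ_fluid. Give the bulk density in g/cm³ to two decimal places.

Porosity at depth: phi = 0.63·exp(−0.439×4.8) = 0.63×0.1216 = 0.0766
Bulk density: ρ_b = (1−phi)ρ_g + phi·ρ_f = 0.9234×2.73 + 0.0766×1.04
       = 2.521 + 0.080 = 2.601 g/cm³

2.60 g/cm³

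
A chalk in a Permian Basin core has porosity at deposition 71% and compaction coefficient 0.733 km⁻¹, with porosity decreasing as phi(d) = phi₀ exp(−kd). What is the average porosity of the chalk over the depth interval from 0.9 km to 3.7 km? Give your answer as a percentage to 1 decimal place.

15.6%

⟨phi⟩ = (1/(d₂−d₁)) ∫ phi₀ e^(−kd) dd = phi₀·(e^(−k·d₁) − e^(−k·d₂)) / (k·(d₂−d₁))
e^(−0.733×0.9) = 0.5170; e^(−0.733×3.7) = 0.0664
⟨phi⟩ = 0.71 × (0.5170 − 0.0664) / (0.733 × 2.8) = 0.71 × 0.2196 = 0.1559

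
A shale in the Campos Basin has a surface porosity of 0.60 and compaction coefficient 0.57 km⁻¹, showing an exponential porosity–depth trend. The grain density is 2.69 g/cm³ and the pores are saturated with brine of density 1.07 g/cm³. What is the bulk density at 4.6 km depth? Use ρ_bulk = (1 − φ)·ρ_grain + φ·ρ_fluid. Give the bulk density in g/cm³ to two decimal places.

2.62 g/cm³

Porosity at depth: n = 0.6·exp(−0.57×4.6) = 0.6×0.0727 = 0.0436
Bulk density: ρ_b = (1−n)ρ_g + n·ρ_f = 0.9564×2.69 + 0.0436×1.07
       = 2.573 + 0.047 = 2.619 g/cm³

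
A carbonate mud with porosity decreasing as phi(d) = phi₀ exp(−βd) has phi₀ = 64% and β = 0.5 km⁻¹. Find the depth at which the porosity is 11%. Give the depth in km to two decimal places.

3.52 km

Invert Athy's law: d = ln(phi₀/phi) / β
d = ln(0.64/0.11) / 0.5 = ln(5.818) / 0.5 = 1.7610 / 0.5 = 3.522 km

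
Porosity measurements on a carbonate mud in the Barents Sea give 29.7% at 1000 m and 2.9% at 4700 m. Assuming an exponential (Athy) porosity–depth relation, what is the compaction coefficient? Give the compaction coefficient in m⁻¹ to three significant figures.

Working in km (1 km = 1000 m; c in km⁻¹ = c in m⁻¹ × 1000):
Athy: φ(z) = φ₀ e^(−cz) ⇒ φ₁/φ₂ = e^{c(z₂−z₁)} ⇒ c = ln(φ₁/φ₂)/(z₂−z₁)
c = ln(0.297/0.029) / (4.7 − 1) = ln(10.24) / 3.7 = 2.3264 / 3.7 = 0.6288 km⁻¹

0.000629 m⁻¹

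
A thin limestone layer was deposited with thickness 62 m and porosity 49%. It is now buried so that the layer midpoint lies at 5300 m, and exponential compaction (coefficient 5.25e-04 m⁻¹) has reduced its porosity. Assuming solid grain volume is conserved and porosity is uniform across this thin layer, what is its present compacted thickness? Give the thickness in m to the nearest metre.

Working in km (1 km = 1000 m; β in km⁻¹ = β in m⁻¹ × 1000):
Porosity at 5.3 km: phi = 0.49·exp(−0.525×5.3) = 0.0303
Solid-volume conservation: h(1−phi) = h₀(1−phi₀) ⇒ h = h₀·(1−phi₀)/(1−phi)
h = 0.062 × (1 − 0.49)/(1 − 0.0303) = 0.062 × 0.5259 = 0.0326 km

33 m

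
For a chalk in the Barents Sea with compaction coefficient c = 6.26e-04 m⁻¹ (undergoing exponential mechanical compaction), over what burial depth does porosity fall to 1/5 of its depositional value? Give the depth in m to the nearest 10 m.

Working in km (1 km = 1000 m; c in km⁻¹ = c in m⁻¹ × 1000):
phi/phi₀ = 1/5 ⇒ exp(−c·d) = 1/5 ⇒ d = ln(5) / c
d = 1.6094 / 0.626 = 2.571 km

2570 m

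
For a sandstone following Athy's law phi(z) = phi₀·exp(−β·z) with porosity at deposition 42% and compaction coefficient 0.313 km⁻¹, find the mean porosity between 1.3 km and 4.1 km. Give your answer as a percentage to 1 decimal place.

⟨phi⟩ = (1/(z₂−z₁)) ∫ phi₀ e^(−βz) dz = phi₀·(e^(−β·z₁) − e^(−β·z₂)) / (β·(z₂−z₁))
e^(−0.313×1.3) = 0.6657; e^(−0.313×4.1) = 0.2771
⟨phi⟩ = 0.42 × (0.6657 − 0.2771) / (0.313 × 2.8) = 0.42 × 0.4434 = 0.1862

18.6%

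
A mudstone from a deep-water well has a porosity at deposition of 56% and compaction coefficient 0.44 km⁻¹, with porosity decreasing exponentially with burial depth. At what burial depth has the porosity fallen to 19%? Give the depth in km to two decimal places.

2.46 km

Invert Athy's law: z = ln(φ₀/φ) / k
z = ln(0.56/0.19) / 0.44 = ln(2.947) / 0.44 = 1.0809 / 0.44 = 2.457 km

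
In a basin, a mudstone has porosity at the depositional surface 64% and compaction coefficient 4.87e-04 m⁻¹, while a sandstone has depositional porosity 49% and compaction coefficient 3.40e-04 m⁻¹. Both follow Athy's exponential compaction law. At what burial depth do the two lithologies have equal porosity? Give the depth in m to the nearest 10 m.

Working in km (1 km = 1000 m; c in km⁻¹ = c in m⁻¹ × 1000):
Set n₀ₐ e^(−cₐz) = n₀ᵦ e^(−cᵦz) ⇒ ln(n₀ₐ/n₀ᵦ) = (cₐ − cᵦ)·z
z = ln(0.64/0.49) / (0.487 − 0.34) = 0.2671 / 0.147 = 1.817 km

1820 m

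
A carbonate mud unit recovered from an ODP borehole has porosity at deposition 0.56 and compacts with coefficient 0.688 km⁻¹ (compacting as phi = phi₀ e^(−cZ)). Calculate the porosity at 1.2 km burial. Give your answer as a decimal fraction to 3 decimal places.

0.245

phi = phi₀·exp(−c·Z) = 0.56 × exp(−0.688 × 1.2) = 0.56 × exp(−0.8256)
  = 0.56 × 0.4380 = 0.2453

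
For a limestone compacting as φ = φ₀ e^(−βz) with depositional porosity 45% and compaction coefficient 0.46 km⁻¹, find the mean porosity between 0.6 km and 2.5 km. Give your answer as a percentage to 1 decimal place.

⟨φ⟩ = (1/(z₂−z₁)) ∫ φ₀ e^(−βz) dz = φ₀·(e^(−β·z₁) − e^(−β·z₂)) / (β·(z₂−z₁))
e^(−0.46×0.6) = 0.7588; e^(−0.46×2.5) = 0.3166
⟨φ⟩ = 0.45 × (0.7588 − 0.3166) / (0.46 × 1.9) = 0.45 × 0.5059 = 0.2277

22.8%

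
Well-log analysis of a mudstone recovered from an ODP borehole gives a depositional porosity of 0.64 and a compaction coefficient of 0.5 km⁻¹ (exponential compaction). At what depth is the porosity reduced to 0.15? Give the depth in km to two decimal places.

Invert Athy's law: z = ln(phi₀/phi) / k
z = ln(0.64/0.15) / 0.5 = ln(4.267) / 0.5 = 1.4508 / 0.5 = 2.902 km

2.90 km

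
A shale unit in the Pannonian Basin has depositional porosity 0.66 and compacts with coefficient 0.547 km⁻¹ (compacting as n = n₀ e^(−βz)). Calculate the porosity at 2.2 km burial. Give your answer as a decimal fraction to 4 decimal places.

0.1981

n = n₀·exp(−β·z) = 0.66 × exp(−0.547 × 2.2) = 0.66 × exp(−1.203)
  = 0.66 × 0.3002 = 0.1981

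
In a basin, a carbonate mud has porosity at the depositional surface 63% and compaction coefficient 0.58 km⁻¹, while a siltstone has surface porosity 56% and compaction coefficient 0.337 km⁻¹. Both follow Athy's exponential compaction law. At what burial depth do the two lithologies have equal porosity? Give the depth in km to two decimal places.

Set n₀ₐ e^(−βₐd) = n₀ᵦ e^(−βᵦd) ⇒ ln(n₀ₐ/n₀ᵦ) = (βₐ − βᵦ)·d
d = ln(0.63/0.56) / (0.58 − 0.337) = 0.1178 / 0.243 = 0.485 km

0.48 km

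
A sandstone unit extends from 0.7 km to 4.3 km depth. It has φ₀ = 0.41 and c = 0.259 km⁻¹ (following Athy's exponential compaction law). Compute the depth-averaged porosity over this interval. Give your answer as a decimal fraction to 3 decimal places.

⟨φ⟩ = (1/(Z₂−Z₁)) ∫ φ₀ e^(−cZ) dZ = φ₀·(e^(−c·Z₁) − e^(−c·Z₂)) / (c·(Z₂−Z₁))
e^(−0.259×0.7) = 0.8342; e^(−0.259×4.3) = 0.3283
⟨φ⟩ = 0.41 × (0.8342 − 0.3283) / (0.259 × 3.6) = 0.41 × 0.5425 = 0.2224

0.222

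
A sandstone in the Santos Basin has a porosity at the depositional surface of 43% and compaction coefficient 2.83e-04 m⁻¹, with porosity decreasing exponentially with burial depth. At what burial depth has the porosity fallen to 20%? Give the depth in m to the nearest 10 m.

Working in km (1 km = 1000 m; k in km⁻¹ = k in m⁻¹ × 1000):
Invert Athy's law: z = ln(phi₀/phi) / k
z = ln(0.43/0.2) / 0.283 = ln(2.15) / 0.283 = 0.7655 / 0.283 = 2.705 km

2700 m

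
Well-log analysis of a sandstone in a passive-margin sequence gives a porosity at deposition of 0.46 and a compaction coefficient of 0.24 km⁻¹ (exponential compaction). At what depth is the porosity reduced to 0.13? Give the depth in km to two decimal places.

5.27 km

Invert Athy's law: d = ln(n₀/n) / β
d = ln(0.46/0.13) / 0.24 = ln(3.538) / 0.24 = 1.2637 / 0.24 = 5.265 km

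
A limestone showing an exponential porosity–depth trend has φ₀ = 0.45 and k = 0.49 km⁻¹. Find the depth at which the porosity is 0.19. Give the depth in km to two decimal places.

Invert Athy's law: d = ln(φ₀/φ) / k
d = ln(0.45/0.19) / 0.49 = ln(2.368) / 0.49 = 0.8622 / 0.49 = 1.760 km

1.76 km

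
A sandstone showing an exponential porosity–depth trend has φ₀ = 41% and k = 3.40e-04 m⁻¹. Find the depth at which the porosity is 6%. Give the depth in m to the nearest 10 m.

5650 m

Working in km (1 km = 1000 m; k in km⁻¹ = k in m⁻¹ × 1000):
Invert Athy's law: d = ln(φ₀/φ) / k
d = ln(0.41/0.06) / 0.34 = ln(6.833) / 0.34 = 1.9218 / 0.34 = 5.652 km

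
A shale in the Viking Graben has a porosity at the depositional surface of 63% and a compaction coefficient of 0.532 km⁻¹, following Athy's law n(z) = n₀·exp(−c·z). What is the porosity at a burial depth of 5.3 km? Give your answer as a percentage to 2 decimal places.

3.76%

n = n₀·exp(−c·z) = 0.63 × exp(−0.532 × 5.3) = 0.63 × exp(−2.82)
  = 0.63 × 0.0596 = 0.0376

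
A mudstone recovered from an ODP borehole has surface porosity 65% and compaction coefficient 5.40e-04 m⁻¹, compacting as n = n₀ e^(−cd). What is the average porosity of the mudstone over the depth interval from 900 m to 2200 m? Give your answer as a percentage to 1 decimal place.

Working in km (1 km = 1000 m; c in km⁻¹ = c in m⁻¹ × 1000):
⟨n⟩ = (1/(d₂−d₁)) ∫ n₀ e^(−cd) dd = n₀·(e^(−c·d₁) − e^(−c·d₂)) / (c·(d₂−d₁))
e^(−0.54×0.9) = 0.6151; e^(−0.54×2.2) = 0.3048
⟨n⟩ = 0.65 × (0.6151 − 0.3048) / (0.54 × 1.3) = 0.65 × 0.4420 = 0.2873

28.7%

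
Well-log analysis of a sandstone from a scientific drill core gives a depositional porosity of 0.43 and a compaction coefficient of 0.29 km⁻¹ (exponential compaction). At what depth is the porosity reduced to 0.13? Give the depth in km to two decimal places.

4.13 km

Invert Athy's law: Z = ln(φ₀/φ) / c
Z = ln(0.43/0.13) / 0.29 = ln(3.308) / 0.29 = 1.1963 / 0.29 = 4.125 km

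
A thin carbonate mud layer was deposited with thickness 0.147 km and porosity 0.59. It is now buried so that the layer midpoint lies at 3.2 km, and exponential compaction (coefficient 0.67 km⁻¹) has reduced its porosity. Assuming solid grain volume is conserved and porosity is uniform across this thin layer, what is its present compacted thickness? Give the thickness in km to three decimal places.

Porosity at 3.2 km: n = 0.59·exp(−0.67×3.2) = 0.0691
Solid-volume conservation: h(1−n) = h₀(1−n₀) ⇒ h = h₀·(1−n₀)/(1−n)
h = 0.147 × (1 − 0.59)/(1 − 0.0691) = 0.147 × 0.4405 = 0.0647 km

0.065 km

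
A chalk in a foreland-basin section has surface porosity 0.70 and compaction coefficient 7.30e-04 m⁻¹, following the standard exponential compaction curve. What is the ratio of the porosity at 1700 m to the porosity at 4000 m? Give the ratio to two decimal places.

Working in km (1 km = 1000 m; c in km⁻¹ = c in m⁻¹ × 1000):
n(Z₁)/n(Z₂) = e^(−c·Z₁)/e^(−c·Z₂) = e^{c(Z₂−Z₁)}
= exp(0.73 × 2.3) = exp(1.679) = 5.3602

5.36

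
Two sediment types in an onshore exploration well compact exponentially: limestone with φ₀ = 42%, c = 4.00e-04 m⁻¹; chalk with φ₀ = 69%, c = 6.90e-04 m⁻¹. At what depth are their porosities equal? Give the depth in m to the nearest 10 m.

1710 m

Working in km (1 km = 1000 m; c in km⁻¹ = c in m⁻¹ × 1000):
Set φ₀ₐ e^(−cₐZ) = φ₀ᵦ e^(−cᵦZ) ⇒ ln(φ₀ₐ/φ₀ᵦ) = (cₐ − cᵦ)·Z
Z = ln(0.42/0.69) / (0.4 − 0.69) = -0.4964 / -0.29 = 1.712 km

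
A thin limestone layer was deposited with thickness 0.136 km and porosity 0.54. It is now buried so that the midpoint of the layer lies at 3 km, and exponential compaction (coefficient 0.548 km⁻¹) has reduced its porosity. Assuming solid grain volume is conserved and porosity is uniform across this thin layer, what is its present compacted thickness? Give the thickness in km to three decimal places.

0.070 km

Porosity at 3 km: φ = 0.54·exp(−0.548×3) = 0.1043
Solid-volume conservation: h(1−φ) = h₀(1−φ₀) ⇒ h = h₀·(1−φ₀)/(1−φ)
h = 0.136 × (1 − 0.54)/(1 − 0.1043) = 0.136 × 0.5136 = 0.0698 km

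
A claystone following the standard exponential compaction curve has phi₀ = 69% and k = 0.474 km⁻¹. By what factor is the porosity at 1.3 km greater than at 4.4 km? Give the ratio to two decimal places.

phi(d₁)/phi(d₂) = e^(−k·d₁)/e^(−k·d₂) = e^{k(d₂−d₁)}
= exp(0.474 × 3.1) = exp(1.469) = 4.3466

4.35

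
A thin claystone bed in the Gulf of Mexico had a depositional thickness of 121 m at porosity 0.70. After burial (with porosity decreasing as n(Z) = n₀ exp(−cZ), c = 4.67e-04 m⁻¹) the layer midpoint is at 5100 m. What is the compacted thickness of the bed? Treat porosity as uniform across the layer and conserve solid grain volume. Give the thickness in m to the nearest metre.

Working in km (1 km = 1000 m; c in km⁻¹ = c in m⁻¹ × 1000):
Porosity at 5.1 km: n = 0.7·exp(−0.467×5.1) = 0.0647
Solid-volume conservation: h(1−n) = h₀(1−n₀) ⇒ h = h₀·(1−n₀)/(1−n)
h = 0.121 × (1 − 0.7)/(1 − 0.0647) = 0.121 × 0.3207 = 0.0388 km

39 m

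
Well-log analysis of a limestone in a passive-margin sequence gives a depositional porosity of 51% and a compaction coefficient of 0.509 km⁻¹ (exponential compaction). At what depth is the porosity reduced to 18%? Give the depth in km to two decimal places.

Invert Athy's law: z = ln(φ₀/φ) / c
z = ln(0.51/0.18) / 0.509 = ln(2.833) / 0.509 = 1.0415 / 0.509 = 2.046 km

2.05 km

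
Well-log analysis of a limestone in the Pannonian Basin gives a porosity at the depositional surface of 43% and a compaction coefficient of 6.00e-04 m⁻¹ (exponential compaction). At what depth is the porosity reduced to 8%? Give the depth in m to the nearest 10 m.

Working in km (1 km = 1000 m; β in km⁻¹ = β in m⁻¹ × 1000):
Invert Athy's law: z = ln(φ₀/φ) / β
z = ln(0.43/0.08) / 0.6 = ln(5.375) / 0.6 = 1.6818 / 0.6 = 2.803 km

2800 m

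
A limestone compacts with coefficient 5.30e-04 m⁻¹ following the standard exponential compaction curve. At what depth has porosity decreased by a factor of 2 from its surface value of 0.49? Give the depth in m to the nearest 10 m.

1310 m

Working in km (1 km = 1000 m; c in km⁻¹ = c in m⁻¹ × 1000):
phi/phi₀ = 1/2 ⇒ exp(−c·Z) = 1/2 ⇒ Z = ln(2) / c
Z = 0.6931 / 0.53 = 1.308 km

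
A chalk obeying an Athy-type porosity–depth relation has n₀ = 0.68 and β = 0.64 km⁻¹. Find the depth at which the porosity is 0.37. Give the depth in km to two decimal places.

Invert Athy's law: Z = ln(n₀/n) / β
Z = ln(0.68/0.37) / 0.64 = ln(1.838) / 0.64 = 0.6086 / 0.64 = 0.951 km

0.95 km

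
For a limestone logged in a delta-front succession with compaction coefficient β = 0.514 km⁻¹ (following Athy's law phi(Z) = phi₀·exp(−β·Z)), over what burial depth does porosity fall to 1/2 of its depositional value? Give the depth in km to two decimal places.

phi/phi₀ = 1/2 ⇒ exp(−β·Z) = 1/2 ⇒ Z = ln(2) / β
Z = 0.6931 / 0.514 = 1.349 km

1.35 km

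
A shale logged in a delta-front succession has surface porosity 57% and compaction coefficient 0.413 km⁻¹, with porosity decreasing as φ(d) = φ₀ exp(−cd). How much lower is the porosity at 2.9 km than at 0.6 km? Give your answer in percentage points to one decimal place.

φ(0.6) = 0.57·e^(−0.413×0.6) = 0.4449
φ(2.9) = 0.57·e^(−0.413×2.9) = 0.1721
Δφ = 0.4449 − 0.1721 = 0.2728

27.3 percentage points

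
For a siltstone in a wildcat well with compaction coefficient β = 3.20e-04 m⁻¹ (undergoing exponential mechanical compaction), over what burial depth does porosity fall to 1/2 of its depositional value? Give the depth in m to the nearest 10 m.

Working in km (1 km = 1000 m; β in km⁻¹ = β in m⁻¹ × 1000):
φ/φ₀ = 1/2 ⇒ exp(−β·d) = 1/2 ⇒ d = ln(2) / β
d = 0.6931 / 0.32 = 2.166 km

2170 m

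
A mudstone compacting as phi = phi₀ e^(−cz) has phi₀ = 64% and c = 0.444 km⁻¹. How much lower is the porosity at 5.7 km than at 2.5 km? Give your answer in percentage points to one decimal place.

phi(2.5) = 0.64·e^(−0.444×2.5) = 0.2109
phi(5.7) = 0.64·e^(−0.444×5.7) = 0.0509
Δphi = 0.2109 − 0.0509 = 0.1600

16.0 percentage points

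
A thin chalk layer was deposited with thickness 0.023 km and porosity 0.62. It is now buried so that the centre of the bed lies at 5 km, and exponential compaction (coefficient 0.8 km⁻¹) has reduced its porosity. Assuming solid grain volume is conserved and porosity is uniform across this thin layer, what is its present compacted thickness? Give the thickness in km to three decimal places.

Porosity at 5 km: n = 0.62·exp(−0.8×5) = 0.0114
Solid-volume conservation: h(1−n) = h₀(1−n₀) ⇒ h = h₀·(1−n₀)/(1−n)
h = 0.023 × (1 − 0.62)/(1 − 0.0114) = 0.023 × 0.3844 = 0.0088 km

0.009 km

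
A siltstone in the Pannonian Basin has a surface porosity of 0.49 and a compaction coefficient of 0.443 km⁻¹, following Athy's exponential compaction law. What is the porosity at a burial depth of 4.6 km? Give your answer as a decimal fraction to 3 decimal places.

0.064

n = n₀·exp(−c·z) = 0.49 × exp(−0.443 × 4.6) = 0.49 × exp(−2.038)
  = 0.49 × 0.1303 = 0.0639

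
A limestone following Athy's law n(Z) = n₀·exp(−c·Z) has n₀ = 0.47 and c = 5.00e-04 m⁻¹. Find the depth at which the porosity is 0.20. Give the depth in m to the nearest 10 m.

Working in km (1 km = 1000 m; c in km⁻¹ = c in m⁻¹ × 1000):
Invert Athy's law: Z = ln(n₀/n) / c
Z = ln(0.47/0.2) / 0.5 = ln(2.35) / 0.5 = 0.8544 / 0.5 = 1.709 km

1710 m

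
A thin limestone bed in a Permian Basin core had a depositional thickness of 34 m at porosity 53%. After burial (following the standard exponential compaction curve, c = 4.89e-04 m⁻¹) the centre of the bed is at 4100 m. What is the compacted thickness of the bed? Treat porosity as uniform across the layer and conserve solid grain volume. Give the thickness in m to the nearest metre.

17 m

Working in km (1 km = 1000 m; c in km⁻¹ = c in m⁻¹ × 1000):
Porosity at 4.1 km: φ = 0.53·exp(−0.489×4.1) = 0.0714
Solid-volume conservation: h(1−φ) = h₀(1−φ₀) ⇒ h = h₀·(1−φ₀)/(1−φ)
h = 0.034 × (1 − 0.53)/(1 − 0.0714) = 0.034 × 0.5061 = 0.0172 km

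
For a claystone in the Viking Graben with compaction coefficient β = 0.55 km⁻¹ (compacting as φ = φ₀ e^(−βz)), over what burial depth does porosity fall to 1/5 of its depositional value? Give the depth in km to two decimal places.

2.93 km

φ/φ₀ = 1/5 ⇒ exp(−β·z) = 1/5 ⇒ z = ln(5) / β
z = 1.6094 / 0.55 = 2.926 km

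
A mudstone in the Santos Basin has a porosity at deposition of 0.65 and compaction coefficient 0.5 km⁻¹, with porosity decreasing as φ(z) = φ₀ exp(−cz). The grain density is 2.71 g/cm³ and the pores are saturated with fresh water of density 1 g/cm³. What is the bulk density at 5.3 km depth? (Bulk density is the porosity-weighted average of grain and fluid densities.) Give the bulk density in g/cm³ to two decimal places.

Porosity at depth: φ = 0.65·exp(−0.5×5.3) = 0.65×0.0707 = 0.0459
Bulk density: ρ_b = (1−φ)ρ_g + φ·ρ_f = 0.9541×2.71 + 0.0459×1
       = 2.586 + 0.046 = 2.631 g/cm³

2.63 g/cm³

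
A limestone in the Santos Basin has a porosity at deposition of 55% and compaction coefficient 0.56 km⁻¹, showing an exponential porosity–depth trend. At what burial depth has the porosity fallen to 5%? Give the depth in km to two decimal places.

4.28 km

Invert Athy's law: Z = ln(n₀/n) / β
Z = ln(0.55/0.05) / 0.56 = ln(11) / 0.56 = 2.3979 / 0.56 = 4.282 km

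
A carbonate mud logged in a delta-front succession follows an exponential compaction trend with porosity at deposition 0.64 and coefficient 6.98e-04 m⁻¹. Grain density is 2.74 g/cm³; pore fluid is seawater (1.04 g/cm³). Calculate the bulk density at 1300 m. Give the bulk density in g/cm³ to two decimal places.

Working in km (1 km = 1000 m; β in km⁻¹ = β in m⁻¹ × 1000):
Porosity at depth: φ = 0.64·exp(−0.698×1.3) = 0.64×0.4036 = 0.2583
Bulk density: ρ_b = (1−φ)ρ_g + φ·ρ_f = 0.7417×2.74 + 0.2583×1.04
       = 2.032 + 0.269 = 2.301 g/cm³

2.30 g/cm³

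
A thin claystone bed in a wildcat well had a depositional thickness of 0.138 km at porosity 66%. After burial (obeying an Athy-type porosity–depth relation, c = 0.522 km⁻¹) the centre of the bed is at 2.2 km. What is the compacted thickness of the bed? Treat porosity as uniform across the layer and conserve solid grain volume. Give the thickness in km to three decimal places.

0.059 km

Porosity at 2.2 km: phi = 0.66·exp(−0.522×2.2) = 0.2093
Solid-volume conservation: h(1−phi) = h₀(1−phi₀) ⇒ h = h₀·(1−phi₀)/(1−phi)
h = 0.138 × (1 − 0.66)/(1 − 0.2093) = 0.138 × 0.4300 = 0.0593 km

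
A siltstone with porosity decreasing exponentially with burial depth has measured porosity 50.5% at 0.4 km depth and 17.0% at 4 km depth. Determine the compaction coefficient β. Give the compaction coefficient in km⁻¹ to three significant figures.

Athy: phi(d) = phi₀ e^(−βd) ⇒ phi₁/phi₂ = e^{β(d₂−d₁)} ⇒ β = ln(phi₁/phi₂)/(d₂−d₁)
β = ln(0.505/0.17) / (4 − 0.4) = ln(2.971) / 3.6 = 1.0888 / 3.6 = 0.3024 km⁻¹

0.302 km⁻¹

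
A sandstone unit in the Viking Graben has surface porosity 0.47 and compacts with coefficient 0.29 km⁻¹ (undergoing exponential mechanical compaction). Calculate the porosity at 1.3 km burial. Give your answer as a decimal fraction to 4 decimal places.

0.3224

n = n₀·exp(−k·z) = 0.47 × exp(−0.29 × 1.3) = 0.47 × exp(−0.377)
  = 0.47 × 0.6859 = 0.3224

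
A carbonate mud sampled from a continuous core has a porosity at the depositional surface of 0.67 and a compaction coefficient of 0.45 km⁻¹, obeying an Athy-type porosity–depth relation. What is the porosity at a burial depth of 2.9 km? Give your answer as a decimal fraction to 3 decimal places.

n = n₀·exp(−c·Z) = 0.67 × exp(−0.45 × 2.9) = 0.67 × exp(−1.305)
  = 0.67 × 0.2712 = 0.1817

0.182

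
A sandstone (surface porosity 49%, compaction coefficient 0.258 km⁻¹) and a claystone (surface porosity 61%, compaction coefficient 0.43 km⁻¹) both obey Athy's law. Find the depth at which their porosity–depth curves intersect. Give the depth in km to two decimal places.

1.27 km

Set n₀ₐ e^(−kₐz) = n₀ᵦ e^(−kᵦz) ⇒ ln(n₀ₐ/n₀ᵦ) = (kₐ − kᵦ)·z
z = ln(0.49/0.61) / (0.258 − 0.43) = -0.2191 / -0.172 = 1.274 km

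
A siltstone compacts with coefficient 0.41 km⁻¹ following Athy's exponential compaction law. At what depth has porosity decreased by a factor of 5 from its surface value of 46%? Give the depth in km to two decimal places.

phi/phi₀ = 1/5 ⇒ exp(−k·Z) = 1/5 ⇒ Z = ln(5) / k
Z = 1.6094 / 0.41 = 3.925 km

3.93 km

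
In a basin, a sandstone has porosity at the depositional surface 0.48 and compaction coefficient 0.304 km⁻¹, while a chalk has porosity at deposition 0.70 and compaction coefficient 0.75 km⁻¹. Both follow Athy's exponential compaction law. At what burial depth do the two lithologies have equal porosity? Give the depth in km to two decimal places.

Set φ₀ₐ e^(−cₐd) = φ₀ᵦ e^(−cᵦd) ⇒ ln(φ₀ₐ/φ₀ᵦ) = (cₐ − cᵦ)·d
d = ln(0.48/0.7) / (0.304 − 0.75) = -0.3773 / -0.446 = 0.846 km

0.85 km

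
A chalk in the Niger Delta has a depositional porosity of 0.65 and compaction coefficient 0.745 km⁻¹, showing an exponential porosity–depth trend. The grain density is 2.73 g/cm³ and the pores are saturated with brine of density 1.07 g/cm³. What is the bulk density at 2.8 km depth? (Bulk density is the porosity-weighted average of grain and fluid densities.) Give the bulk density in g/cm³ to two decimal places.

Porosity at depth: phi = 0.65·exp(−0.745×2.8) = 0.65×0.1242 = 0.0807
Bulk density: ρ_b = (1−phi)ρ_g + phi·ρ_f = 0.9193×2.73 + 0.0807×1.07
       = 2.510 + 0.086 = 2.596 g/cm³

2.60 g/cm³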